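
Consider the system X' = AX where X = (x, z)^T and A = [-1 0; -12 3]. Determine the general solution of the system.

Coefficient matrix A = [[-1, 0], [-12, 3]].
Characteristic polynomial det(A - λI) = λ^2 - 2λ - 3 = 0.
Eigenvalues λ = -1, 3.
For λ=-1: (A-λI) row 2 is [-12, 4], so an eigenvector is (1, 3).
For λ=3: (A-λI) row 1 is [-4, 0], so an eigenvector is (0, -1).
General solution: K_1e^(-t)(1,3) + K_2e^(3t)(0,-1).

x(t) = K_1e^(-t), z(t) = 3K_1e^(-t) - K_2e^(3t)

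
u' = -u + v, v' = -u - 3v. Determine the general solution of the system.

u(t) = C_1e^(-2t) + C_2te^(-2t) - C_2e^(-2t), v(t) = -C_1e^(-2t) - C_2te^(-2t) + 2C_2e^(-2t)

Coefficient matrix A = [[-1, 1], [-1, -3]].
Characteristic polynomial det(A - λI) = λ^2 + 4λ + 4 = 0.
Single eigenvalue λ = -2 with algebraic multiplicity 2.
Eigenvector v = (1,-1); generalized eigenvector w with (A-λI)w=v is (-1,2).
General solution: e^(-2t)[C_1·v + C_2·(t·v + w)].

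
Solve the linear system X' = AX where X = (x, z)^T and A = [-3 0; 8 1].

Coefficient matrix A = [[-3, 0], [8, 1]].
Characteristic polynomial det(A - λI) = λ^2 + 2λ - 3 = 0.
Eigenvalues λ = -3, 1.
For λ=-3: (A-λI) row 2 is [8, 4], so an eigenvector is (1, -2).
For λ=1: (A-λI) row 1 is [-4, 0], so an eigenvector is (0, 1).
General solution: K_1e^(-3t)(1,-2) + K_2e^(t)(0,1).

x(t) = K_1e^(-3t), z(t) = -2K_1e^(-3t) + K_2e^(t)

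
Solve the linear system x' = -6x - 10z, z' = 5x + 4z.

Coefficient matrix A = [[-6, -10], [5, 4]].
Characteristic polynomial det(A - λI) = λ^2 + 2λ + 26 = 0.
Eigenvalues λ = -1 ± 5i (complex conjugate pair).
For λ=-1+5i: an eigenvector is (-1,0) - i(1,-1) = (-1 - i, 0 + i).
A real fundamental pair from Re and Im of e^((-1+5i)t)v: X_1 = e^(-t)(cos(5t)·(-1,0) + sin(5t)·(1,-1)), X_2 = e^(-t)(sin(5t)·(-1,0) - cos(5t)·(1,-1)).
General solution: K_1X_1 + K_2X_2.

x(t) = K_1e^(-t)sin(5t) - K_1e^(-t)cos(5t) - K_2e^(-t)sin(5t) - K_2e^(-t)cos(5t), z(t) = -K_1e^(-t)sin(5t) + K_2e^(-t)cos(5t)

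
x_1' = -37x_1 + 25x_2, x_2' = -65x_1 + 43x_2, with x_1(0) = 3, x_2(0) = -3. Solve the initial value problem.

x_1(t) = -39e^(3t)sin(5t) + 3e^(3t)cos(5t), x_2(t) = -63e^(3t)sin(5t) - 3e^(3t)cos(5t)

Coefficient matrix A = [[-37, 25], [-65, 43]].
Characteristic polynomial det(A - λI) = λ^2 - 6λ + 34 = 0.
Eigenvalues λ = 3 ± 5i (complex conjugate pair).
For λ=3+5i: an eigenvector is (2,3) - i(-1,-2) = (2 + i, 3 + 2i).
A real fundamental pair from Re and Im of e^((3+5i)t)v: X_1 = e^(3t)(cos(5t)·(2,3) + sin(5t)·(-1,-2)), X_2 = e^(3t)(sin(5t)·(2,3) - cos(5t)·(-1,-2)).
General solution: C_1X_1 + C_2X_2.
Applying x_1(0)=3, x_2(0)=-3 gives C_1=9, C_2=-15.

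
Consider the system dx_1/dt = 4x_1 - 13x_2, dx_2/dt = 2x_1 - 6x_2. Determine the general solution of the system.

Coefficient matrix A = [[4, -13], [2, -6]].
Characteristic polynomial det(A - λI) = λ^2 + 2λ + 2 = 0.
Eigenvalues λ = -1 ± i (complex conjugate pair).
For λ=-1+i: an eigenvector is (2,1) - i(-3,-1) = (2 + 3i, 1 + i).
A real fundamental pair from Re and Im of e^((-1+i)t)v: X_1 = e^(-t)(cos(t)·(2,1) + sin(t)·(-3,-1)), X_2 = e^(-t)(sin(t)·(2,1) - cos(t)·(-3,-1)).
General solution: c_1X_1 + c_2X_2.

x_1(t) = -3c_1e^(-t)sin(t) + 2c_1e^(-t)cos(t) + 2c_2e^(-t)sin(t) + 3c_2e^(-t)cos(t), x_2(t) = -c_1e^(-t)sin(t) + c_1e^(-t)cos(t) + c_2e^(-t)sin(t) + c_2e^(-t)cos(t)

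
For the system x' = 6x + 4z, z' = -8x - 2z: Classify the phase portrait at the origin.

unstable spiral

A = [[6,4],[-8,-2]]; det(A-λI) = λ^2 - 4λ + 20.
λ = 2 ± 4i: positive real part.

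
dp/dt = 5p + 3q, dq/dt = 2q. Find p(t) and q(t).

p(t) = c_1e^(5t) - c_2e^(2t), q(t) = c_2e^(2t)

Coefficient matrix A = [[5, 3], [0, 2]].
Characteristic polynomial det(A - λI) = λ^2 - 7λ + 10 = 0.
Eigenvalues λ = 5, 2.
For λ=5: (A-λI) row 1 is [0, 3], so an eigenvector is (1, 0).
For λ=2: (A-λI) row 1 is [3, 3], so an eigenvector is (-1, 1).
General solution: c_1e^(5t)(1,0) + c_2e^(2t)(-1,1).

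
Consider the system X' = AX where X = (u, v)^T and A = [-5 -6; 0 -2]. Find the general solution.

Coefficient matrix A = [[-5, -6], [0, -2]].
Characteristic polynomial det(A - λI) = λ^2 + 7λ + 10 = 0.
Eigenvalues λ = -5, -2.
For λ=-5: (A-λI) row 1 is [0, -6], so an eigenvector is (1, 0).
For λ=-2: (A-λI) row 1 is [-3, -6], so an eigenvector is (2, -1).
General solution: K_1e^(-5t)(1,0) + K_2e^(-2t)(2,-1).

u(t) = K_1e^(-5t) + 2K_2e^(-2t), v(t) = -K_2e^(-2t)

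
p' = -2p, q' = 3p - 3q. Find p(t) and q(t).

Coefficient matrix A = [[-2, 0], [3, -3]].
Characteristic polynomial det(A - λI) = λ^2 + 5λ + 6 = 0.
Eigenvalues λ = -3, -2.
For λ=-3: (A-λI) row 1 is [1, 0], so an eigenvector is (0, 1).
For λ=-2: (A-λI) row 2 is [3, -1], so an eigenvector is (-1, -3).
General solution: K_1e^(-3t)(0,1) + K_2e^(-2t)(-1,-3).

p(t) = -K_2e^(-2t), q(t) = K_1e^(-3t) - 3K_2e^(-2t)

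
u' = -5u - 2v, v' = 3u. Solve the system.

u(t) = K_1e^(-3t) + 2K_2e^(-2t), v(t) = -K_1e^(-3t) - 3K_2e^(-2t)

Coefficient matrix A = [[-5, -2], [3, 0]].
Characteristic polynomial det(A - λI) = λ^2 + 5λ + 6 = 0.
Eigenvalues λ = -3, -2.
For λ=-3: (A-λI) row 1 is [-2, -2], so an eigenvector is (1, -1).
For λ=-2: (A-λI) row 1 is [-3, -2], so an eigenvector is (2, -3).
General solution: K_1e^(-3t)(1,-1) + K_2e^(-2t)(2,-3).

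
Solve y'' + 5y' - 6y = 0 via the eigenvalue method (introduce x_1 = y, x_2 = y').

Let x_1 = y, x_2 = y'. Then x_1' = x_2 and x_2' = 6x_1 - 5x_2.
A = [[0,1],[6,-5]]; det(A-λI) = λ^2 + 5λ - 6.
Eigenvalues λ = 1, -6 with eigenvectors (1,1), (1,-6).

y(t) = C_1e^(t) + C_2e^(-6t)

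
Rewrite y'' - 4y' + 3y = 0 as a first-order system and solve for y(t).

Let x_1 = y, x_2 = y'. Then x_1' = x_2 and x_2' = -3x_1 + 4x_2.
A = [[0,1],[-3,4]]; det(A-λI) = λ^2 - 4λ + 3.
Eigenvalues λ = 1, 3 with eigenvectors (1,1), (1,3).

y(t) = C_1e^(t) + C_2e^(3t)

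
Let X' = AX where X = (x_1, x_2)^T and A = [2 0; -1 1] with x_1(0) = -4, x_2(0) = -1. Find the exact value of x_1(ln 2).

A = [[2,0],[-1,1]]; eigenvalues λ = 1, 2.
Eigenvectors: (0,-1) for λ=1, (1,-1) for λ=2.
From the initial condition, c_1 = 5, c_2 = -4.
x_1(ln 2) = (5)(2^1)(0) + (-4)(2^2)(1) = -16.

-16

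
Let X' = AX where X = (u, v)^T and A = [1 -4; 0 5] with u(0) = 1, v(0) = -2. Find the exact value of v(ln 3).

-486

A = [[1,-4],[0,5]]; eigenvalues λ = 1, 5.
Eigenvectors: (1,0) for λ=1, (1,-1) for λ=5.
From the initial condition, c_1 = -1, c_2 = 2.
v(ln 3) = (-1)(3^1)(0) + (2)(3^5)(-1) = -486.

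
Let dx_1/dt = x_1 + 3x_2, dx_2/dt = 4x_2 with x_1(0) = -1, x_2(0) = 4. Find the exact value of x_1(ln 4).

A = [[1,3],[0,4]]; eigenvalues λ = 4, 1.
Eigenvectors: (1,1) for λ=4, (-1,0) for λ=1.
From the initial condition, c_1 = 4, c_2 = 5.
x_1(ln 4) = (4)(4^4)(1) + (5)(4^1)(-1) = 1004.

1004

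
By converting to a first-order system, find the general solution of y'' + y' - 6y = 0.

Let x_1 = y, x_2 = y'. Then x_1' = x_2 and x_2' = 6x_1 - x_2.
A = [[0,1],[6,-1]]; det(A-λI) = λ^2 + λ - 6.
Eigenvalues λ = 2, -3 with eigenvectors (1,2), (1,-3).

y(t) = C_1e^(2t) + C_2e^(-3t)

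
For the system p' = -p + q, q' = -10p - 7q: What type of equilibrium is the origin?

A = [[-1,1],[-10,-7]]; det(A-λI) = λ^2 + 8λ + 17.
λ = -4 ± i: negative real part.

stable spiral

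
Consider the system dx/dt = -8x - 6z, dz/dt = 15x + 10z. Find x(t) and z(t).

Coefficient matrix A = [[-8, -6], [15, 10]].
Characteristic polynomial det(A - λI) = λ^2 - 2λ + 10 = 0.
Eigenvalues λ = 1 ± 3i (complex conjugate pair).
For λ=1+3i: an eigenvector is (1,-1) - i(-1,2) = (1 + i, -1 - 2i).
A real fundamental pair from Re and Im of e^((1+3i)t)v: X_1 = e^(t)(cos(3t)·(1,-1) + sin(3t)·(-1,2)), X_2 = e^(t)(sin(3t)·(1,-1) - cos(3t)·(-1,2)).
General solution: C_1X_1 + C_2X_2.

x(t) = -C_1e^(t)sin(3t) + C_1e^(t)cos(3t) + C_2e^(t)sin(3t) + C_2e^(t)cos(3t), z(t) = 2C_1e^(t)sin(3t) - C_1e^(t)cos(3t) - C_2e^(t)sin(3t) - 2C_2e^(t)cos(3t)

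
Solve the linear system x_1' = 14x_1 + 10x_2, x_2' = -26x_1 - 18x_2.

Coefficient matrix A = [[14, 10], [-26, -18]].
Characteristic polynomial det(A - λI) = λ^2 + 4λ + 8 = 0.
Eigenvalues λ = -2 ± 2i (complex conjugate pair).
For λ=-2+2i: an eigenvector is (2,-3) - i(1,-2) = (2 - i, -3 + 2i).
A real fundamental pair from Re and Im of e^((-2+2i)t)v: X_1 = e^(-2t)(cos(2t)·(2,-3) + sin(2t)·(1,-2)), X_2 = e^(-2t)(sin(2t)·(2,-3) - cos(2t)·(1,-2)).
General solution: K_1X_1 + K_2X_2.

x_1(t) = K_1e^(-2t)sin(2t) + 2K_1e^(-2t)cos(2t) + 2K_2e^(-2t)sin(2t) - K_2e^(-2t)cos(2t), x_2(t) = -2K_1e^(-2t)sin(2t) - 3K_1e^(-2t)cos(2t) - 3K_2e^(-2t)sin(2t) + 2K_2e^(-2t)cos(2t)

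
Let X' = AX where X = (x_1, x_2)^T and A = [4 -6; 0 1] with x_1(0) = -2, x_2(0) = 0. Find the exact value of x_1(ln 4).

A = [[4,-6],[0,1]]; eigenvalues λ = 4, 1.
Eigenvectors: (1,0) for λ=4, (2,1) for λ=1.
From the initial condition, c_1 = -2, c_2 = 0.
x_1(ln 4) = (-2)(4^4)(1) + (0)(4^1)(2) = -512.

-512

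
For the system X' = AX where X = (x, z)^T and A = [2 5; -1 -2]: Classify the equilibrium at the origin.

A = [[2,5],[-1,-2]]; det(A-λI) = λ^2 + 1.
λ = 0 ± i: zero real part.

center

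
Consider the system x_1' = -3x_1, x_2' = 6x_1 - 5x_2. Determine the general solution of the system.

x_1(t) = -K_2e^(-3t), x_2(t) = -K_1e^(-5t) - 3K_2e^(-3t)

Coefficient matrix A = [[-3, 0], [6, -5]].
Characteristic polynomial det(A - λI) = λ^2 + 8λ + 15 = 0.
Eigenvalues λ = -5, -3.
For λ=-5: (A-λI) row 1 is [2, 0], so an eigenvector is (0, -1).
For λ=-3: (A-λI) row 2 is [6, -2], so an eigenvector is (-1, -3).
General solution: K_1e^(-5t)(0,-1) + K_2e^(-3t)(-1,-3).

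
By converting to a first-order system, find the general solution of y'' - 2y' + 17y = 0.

y(t) = K_1e^(t)cos(4t) + K_2e^(t)sin(4t)

Let x_1 = y, x_2 = y'. Then x_1' = x_2 and x_2' = -17x_1 + 2x_2.
A = [[0,1],[-17,2]]; det(A-λI) = λ^2 - 2λ + 17.
Eigenvalues λ = 1 ± 4i.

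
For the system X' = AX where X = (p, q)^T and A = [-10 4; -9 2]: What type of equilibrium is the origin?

A = [[-10,4],[-9,2]]; det(A-λI) = λ^2 + 8λ + 16.
repeated λ = -4 with a single eigenvector.

stable improper node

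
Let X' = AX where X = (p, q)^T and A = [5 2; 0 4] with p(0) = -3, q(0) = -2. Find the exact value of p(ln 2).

A = [[5,2],[0,4]]; eigenvalues λ = 5, 4.
Eigenvectors: (1,0) for λ=5, (-2,1) for λ=4.
From the initial condition, c_1 = -7, c_2 = -2.
p(ln 2) = (-7)(2^5)(1) + (-2)(2^4)(-2) = -160.

-160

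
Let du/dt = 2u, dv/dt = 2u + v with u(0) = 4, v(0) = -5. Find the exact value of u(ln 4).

64

A = [[2,0],[2,1]]; eigenvalues λ = 1, 2.
Eigenvectors: (0,1) for λ=1, (-1,-2) for λ=2.
From the initial condition, c_1 = -13, c_2 = -4.
u(ln 4) = (-13)(4^1)(0) + (-4)(4^2)(-1) = 64.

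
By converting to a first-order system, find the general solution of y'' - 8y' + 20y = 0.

y(t) = c_1e^(4t)cos(2t) + c_2e^(4t)sin(2t)

Let x_1 = y, x_2 = y'. Then x_1' = x_2 and x_2' = -20x_1 + 8x_2.
A = [[0,1],[-20,8]]; det(A-λI) = λ^2 - 8λ + 20.
Eigenvalues λ = 4 ± 2i.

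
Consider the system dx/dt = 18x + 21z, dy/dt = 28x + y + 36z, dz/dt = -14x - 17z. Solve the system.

Coefficient matrix A = [[18, 0, 21], [28, 1, 36], [-14, 0, -17]].
det(A - λI) = 0 gives eigenvalues λ = 4, 1, -3.
For λ=4: eigenvector (3,4,-2).
For λ=1: eigenvector (0,1,0).
For λ=-3: eigenvector (-1,-2,1).
General solution: K_1e^(4t)(3,4,-2) + K_2e^(t)(0,1,0) + K_3e^(-3t)(-1,-2,1).

x(t) = 3K_1e^(4t) - K_3e^(-3t), y(t) = 4K_1e^(4t) + K_2e^(t) - 2K_3e^(-3t), z(t) = -2K_1e^(4t) + K_3e^(-3t)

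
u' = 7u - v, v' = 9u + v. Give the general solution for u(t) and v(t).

Coefficient matrix A = [[7, -1], [9, 1]].
Characteristic polynomial det(A - λI) = λ^2 - 8λ + 16 = 0.
Single eigenvalue λ = 4 with algebraic multiplicity 2.
Eigenvector v = (-1,-3); generalized eigenvector w with (A-λI)w=v is (-1,-2).
General solution: e^(4t)[K_1·v + K_2·(t·v + w)].

u(t) = -K_1e^(4t) - K_2te^(4t) - K_2e^(4t), v(t) = -3K_1e^(4t) - 3K_2te^(4t) - 2K_2e^(4t)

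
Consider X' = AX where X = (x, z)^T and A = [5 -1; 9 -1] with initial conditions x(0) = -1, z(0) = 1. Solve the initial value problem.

x(t) = -4te^(2t) - e^(2t), z(t) = -12te^(2t) + e^(2t)

Coefficient matrix A = [[5, -1], [9, -1]].
Characteristic polynomial det(A - λI) = λ^2 - 4λ + 4 = 0.
Single eigenvalue λ = 2 with algebraic multiplicity 2.
Eigenvector v = (1,3); generalized eigenvector w with (A-λI)w=v is (1,2).
General solution: e^(2t)[C_1·v + C_2·(t·v + w)].
Applying x(0)=-1, z(0)=1 gives C_1=3, C_2=-4.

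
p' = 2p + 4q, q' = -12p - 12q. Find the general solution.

p(t) = 2K_1e^(-4t) + K_2e^(-6t), q(t) = -3K_1e^(-4t) - 2K_2e^(-6t)

Coefficient matrix A = [[2, 4], [-12, -12]].
Characteristic polynomial det(A - λI) = λ^2 + 10λ + 24 = 0.
Eigenvalues λ = -4, -6.
For λ=-4: (A-λI) row 1 is [6, 4], so an eigenvector is (2, -3).
For λ=-6: (A-λI) row 1 is [8, 4], so an eigenvector is (1, -2).
General solution: K_1e^(-4t)(2,-3) + K_2e^(-6t)(1,-2).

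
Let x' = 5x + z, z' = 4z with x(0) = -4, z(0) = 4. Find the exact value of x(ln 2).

-64

A = [[5,1],[0,4]]; eigenvalues λ = 4, 5.
Eigenvectors: (1,-1) for λ=4, (1,0) for λ=5.
From the initial condition, c_1 = -4, c_2 = 0.
x(ln 2) = (-4)(2^4)(1) + (0)(2^5)(1) = -64.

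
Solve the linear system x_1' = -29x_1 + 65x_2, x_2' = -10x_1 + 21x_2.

Coefficient matrix A = [[-29, 65], [-10, 21]].
Characteristic polynomial det(A - λI) = λ^2 + 8λ + 41 = 0.
Eigenvalues λ = -4 ± 5i (complex conjugate pair).
For λ=-4+5i: an eigenvector is (-3,-1) - i(2,1) = (-3 - 2i, -1 - i).
A real fundamental pair from Re and Im of e^((-4+5i)t)v: X_1 = e^(-4t)(cos(5t)·(-3,-1) + sin(5t)·(2,1)), X_2 = e^(-4t)(sin(5t)·(-3,-1) - cos(5t)·(2,1)).
General solution: C_1X_1 + C_2X_2.

x_1(t) = 2C_1e^(-4t)sin(5t) - 3C_1e^(-4t)cos(5t) - 3C_2e^(-4t)sin(5t) - 2C_2e^(-4t)cos(5t), x_2(t) = C_1e^(-4t)sin(5t) - C_1e^(-4t)cos(5t) - C_2e^(-4t)sin(5t) - C_2e^(-4t)cos(5t)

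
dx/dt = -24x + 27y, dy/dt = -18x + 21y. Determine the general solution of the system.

x(t) = -3c_1e^(-6t) - c_2e^(3t), y(t) = -2c_1e^(-6t) - c_2e^(3t)

Coefficient matrix A = [[-24, 27], [-18, 21]].
Characteristic polynomial det(A - λI) = λ^2 + 3λ - 18 = 0.
Eigenvalues λ = -6, 3.
For λ=-6: (A-λI) row 1 is [-18, 27], so an eigenvector is (-3, -2).
For λ=3: (A-λI) row 1 is [-27, 27], so an eigenvector is (-1, -1).
General solution: c_1e^(-6t)(-3,-2) + c_2e^(3t)(-1,-1).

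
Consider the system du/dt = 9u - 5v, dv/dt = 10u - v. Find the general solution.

Coefficient matrix A = [[9, -5], [10, -1]].
Characteristic polynomial det(A - λI) = λ^2 - 8λ + 41 = 0.
Eigenvalues λ = 4 ± 5i (complex conjugate pair).
For λ=4+5i: an eigenvector is (0,-1) - i(1,1) = (0 - i, -1 - i).
A real fundamental pair from Re and Im of e^((4+5i)t)v: X_1 = e^(4t)(cos(5t)·(0,-1) + sin(5t)·(1,1)), X_2 = e^(4t)(sin(5t)·(0,-1) - cos(5t)·(1,1)).
General solution: c_1X_1 + c_2X_2.

u(t) = c_1e^(4t)sin(5t) - c_2e^(4t)cos(5t), v(t) = c_1e^(4t)sin(5t) - c_1e^(4t)cos(5t) - c_2e^(4t)sin(5t) - c_2e^(4t)cos(5t)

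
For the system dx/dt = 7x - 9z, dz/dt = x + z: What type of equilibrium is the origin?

unstable improper node

A = [[7,-9],[1,1]]; det(A-λI) = λ^2 - 8λ + 16.
repeated λ = 4 with a single eigenvector.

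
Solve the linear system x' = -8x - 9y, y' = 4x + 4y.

x(t) = 3c_1e^(-2t) + 3c_2te^(-2t) + c_2e^(-2t), y(t) = -2c_1e^(-2t) - 2c_2te^(-2t) - c_2e^(-2t)

Coefficient matrix A = [[-8, -9], [4, 4]].
Characteristic polynomial det(A - λI) = λ^2 + 4λ + 4 = 0.
Single eigenvalue λ = -2 with algebraic multiplicity 2.
Eigenvector v = (3,-2); generalized eigenvector w with (A-λI)w=v is (1,-1).
General solution: e^(-2t)[c_1·v + c_2·(t·v + w)].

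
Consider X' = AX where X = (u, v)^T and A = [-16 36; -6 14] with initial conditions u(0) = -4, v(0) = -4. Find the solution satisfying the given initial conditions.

Coefficient matrix A = [[-16, 36], [-6, 14]].
Characteristic polynomial det(A - λI) = λ^2 + 2λ - 8 = 0.
Eigenvalues λ = -4, 2.
For λ=-4: (A-λI) row 1 is [-12, 36], so an eigenvector is (-3, -1).
For λ=2: (A-λI) row 1 is [-18, 36], so an eigenvector is (-2, -1).
General solution: c_1e^(-4t)(-3,-1) + c_2e^(2t)(-2,-1).
Applying u(0)=-4, v(0)=-4 gives c_1=-4, c_2=8.

u(t) = -16e^(2t) + 12e^(-4t), v(t) = -8e^(2t) + 4e^(-4t)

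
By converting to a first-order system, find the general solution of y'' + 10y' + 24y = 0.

Let x_1 = y, x_2 = y'. Then x_1' = x_2 and x_2' = -24x_1 - 10x_2.
A = [[0,1],[-24,-10]]; det(A-λI) = λ^2 + 10λ + 24.
Eigenvalues λ = -4, -6 with eigenvectors (1,-4), (1,-6).

y(t) = C_1e^(-4t) + C_2e^(-6t)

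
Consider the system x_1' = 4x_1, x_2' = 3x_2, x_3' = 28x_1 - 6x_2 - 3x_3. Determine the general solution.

x_1(t) = C_2e^(4t), x_2(t) = C_1e^(3t), x_3(t) = -C_1e^(3t) + 4C_2e^(4t) + C_3e^(-3t)

Coefficient matrix A = [[4, 0, 0], [0, 3, 0], [28, -6, -3]].
det(A - λI) = 0 gives eigenvalues λ = 3, 4, -3.
For λ=3: eigenvector (0,1,-1).
For λ=4: eigenvector (1,0,4).
For λ=-3: eigenvector (0,0,1).
General solution: C_1e^(3t)(0,1,-1) + C_2e^(4t)(1,0,4) + C_3e^(-3t)(0,0,1).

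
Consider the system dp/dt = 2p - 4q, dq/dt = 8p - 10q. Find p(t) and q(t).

Coefficient matrix A = [[2, -4], [8, -10]].
Characteristic polynomial det(A - λI) = λ^2 + 8λ + 12 = 0.
Eigenvalues λ = -6, -2.
For λ=-6: (A-λI) row 1 is [8, -4], so an eigenvector is (1, 2).
For λ=-2: (A-λI) row 1 is [4, -4], so an eigenvector is (-1, -1).
General solution: C_1e^(-6t)(1,2) + C_2e^(-2t)(-1,-1).

p(t) = C_1e^(-6t) - C_2e^(-2t), q(t) = 2C_1e^(-6t) - C_2e^(-2t)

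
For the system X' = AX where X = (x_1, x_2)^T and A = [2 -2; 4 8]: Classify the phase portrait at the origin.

unstable node

A = [[2,-2],[4,8]]; det(A-λI) = λ^2 - 10λ + 24.
λ = 6, 4: both positive.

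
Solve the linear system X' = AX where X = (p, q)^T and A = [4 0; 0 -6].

Coefficient matrix A = [[4, 0], [0, -6]].
Characteristic polynomial det(A - λI) = λ^2 + 2λ - 24 = 0.
Eigenvalues λ = -6, 4.
For λ=-6: (A-λI) row 1 is [10, 0], so an eigenvector is (0, 1).
For λ=4: (A-λI) row 2 is [0, -10], so an eigenvector is (-1, 0).
General solution: C_1e^(-6t)(0,1) + C_2e^(4t)(-1,0).

p(t) = -C_2e^(4t), q(t) = C_1e^(-6t)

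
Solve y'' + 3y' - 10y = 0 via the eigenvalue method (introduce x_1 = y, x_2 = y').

y(t) = c_1e^(-5t) + c_2e^(2t)

Let x_1 = y, x_2 = y'. Then x_1' = x_2 and x_2' = 10x_1 - 3x_2.
A = [[0,1],[10,-3]]; det(A-λI) = λ^2 + 3λ - 10.
Eigenvalues λ = -5, 2 with eigenvectors (1,-5), (1,2).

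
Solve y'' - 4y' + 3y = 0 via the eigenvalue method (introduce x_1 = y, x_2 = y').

Let x_1 = y, x_2 = y'. Then x_1' = x_2 and x_2' = -3x_1 + 4x_2.
A = [[0,1],[-3,4]]; det(A-λI) = λ^2 - 4λ + 3.
Eigenvalues λ = 3, 1 with eigenvectors (1,3), (1,1).

y(t) = C_1e^(3t) + C_2e^(t)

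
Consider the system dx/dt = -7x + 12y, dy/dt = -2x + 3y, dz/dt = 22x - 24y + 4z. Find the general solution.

x(t) = 2c_1e^(-t) + 3c_2e^(-3t), y(t) = c_1e^(-t) + c_2e^(-3t), z(t) = -4c_1e^(-t) - 6c_2e^(-3t) + c_3e^(4t)

Coefficient matrix A = [[-7, 12, 0], [-2, 3, 0], [22, -24, 4]].
det(A - λI) = 0 gives eigenvalues λ = -1, -3, 4.
For λ=-1: eigenvector (2,1,-4).
For λ=-3: eigenvector (3,1,-6).
For λ=4: eigenvector (0,0,1).
General solution: c_1e^(-t)(2,1,-4) + c_2e^(-3t)(3,1,-6) + c_3e^(4t)(0,0,1).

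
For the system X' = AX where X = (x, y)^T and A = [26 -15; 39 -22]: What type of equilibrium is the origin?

unstable spiral

A = [[26,-15],[39,-22]]; det(A-λI) = λ^2 - 4λ + 13.
λ = 2 ± 3i: positive real part.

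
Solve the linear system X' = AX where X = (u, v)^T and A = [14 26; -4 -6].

Coefficient matrix A = [[14, 26], [-4, -6]].
Characteristic polynomial det(A - λI) = λ^2 - 8λ + 20 = 0.
Eigenvalues λ = 4 ± 2i (complex conjugate pair).
For λ=4+2i: an eigenvector is (-2,1) - i(3,-1) = (-2 - 3i, 1 + i).
A real fundamental pair from Re and Im of e^((4+2i)t)v: X_1 = e^(4t)(cos(2t)·(-2,1) + sin(2t)·(3,-1)), X_2 = e^(4t)(sin(2t)·(-2,1) - cos(2t)·(3,-1)).
General solution: c_1X_1 + c_2X_2.

u(t) = 3c_1e^(4t)sin(2t) - 2c_1e^(4t)cos(2t) - 2c_2e^(4t)sin(2t) - 3c_2e^(4t)cos(2t), v(t) = -c_1e^(4t)sin(2t) + c_1e^(4t)cos(2t) + c_2e^(4t)sin(2t) + c_2e^(4t)cos(2t)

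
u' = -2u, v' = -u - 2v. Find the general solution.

Coefficient matrix A = [[-2, 0], [-1, -2]].
Characteristic polynomial det(A - λI) = λ^2 + 4λ + 4 = 0.
Single eigenvalue λ = -2 with algebraic multiplicity 2.
Eigenvector v = (0,1); generalized eigenvector w with (A-λI)w=v is (-1,2).
General solution: e^(-2t)[c_1·v + c_2·(t·v + w)].

u(t) = -c_2e^(-2t), v(t) = c_1e^(-2t) + c_2te^(-2t) + 2c_2e^(-2t)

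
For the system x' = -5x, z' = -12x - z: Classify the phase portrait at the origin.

A = [[-5,0],[-12,-1]]; det(A-λI) = λ^2 + 6λ + 5.
λ = -5, -1: both negative.

stable node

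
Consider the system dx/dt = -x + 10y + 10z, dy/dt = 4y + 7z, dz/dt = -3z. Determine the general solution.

Coefficient matrix A = [[-1, 10, 10], [0, 4, 7], [0, 0, -3]].
det(A - λI) = 0 gives eigenvalues λ = -1, -3, 4.
For λ=-1: eigenvector (1,0,0).
For λ=-3: eigenvector (0,1,-1).
For λ=4: eigenvector (2,1,0).
General solution: c_1e^(-t)(1,0,0) + c_2e^(-3t)(0,1,-1) + c_3e^(4t)(2,1,0).

x(t) = c_1e^(-t) + 2c_3e^(4t), y(t) = c_2e^(-3t) + c_3e^(4t), z(t) = -c_2e^(-3t)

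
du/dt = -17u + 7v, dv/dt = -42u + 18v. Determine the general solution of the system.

u(t) = K_1e^(-3t) - K_2e^(4t), v(t) = 2K_1e^(-3t) - 3K_2e^(4t)

Coefficient matrix A = [[-17, 7], [-42, 18]].
Characteristic polynomial det(A - λI) = λ^2 - λ - 12 = 0.
Eigenvalues λ = -3, 4.
For λ=-3: (A-λI) row 1 is [-14, 7], so an eigenvector is (1, 2).
For λ=4: (A-λI) row 1 is [-21, 7], so an eigenvector is (-1, -3).
General solution: K_1e^(-3t)(1,2) + K_2e^(4t)(-1,-3).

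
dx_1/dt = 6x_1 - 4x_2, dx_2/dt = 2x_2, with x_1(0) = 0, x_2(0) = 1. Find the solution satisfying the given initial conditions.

Coefficient matrix A = [[6, -4], [0, 2]].
Characteristic polynomial det(A - λI) = λ^2 - 8λ + 12 = 0.
Eigenvalues λ = 6, 2.
For λ=6: (A-λI) row 1 is [0, -4], so an eigenvector is (-1, 0).
For λ=2: (A-λI) row 1 is [4, -4], so an eigenvector is (1, 1).
General solution: C_1e^(6t)(-1,0) + C_2e^(2t)(1,1).
Applying x_1(0)=0, x_2(0)=1 gives C_1=1, C_2=1.

x_1(t) = -e^(6t) + e^(2t), x_2(t) = e^(2t)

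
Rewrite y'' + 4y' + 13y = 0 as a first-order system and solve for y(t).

Let x_1 = y, x_2 = y'. Then x_1' = x_2 and x_2' = -13x_1 - 4x_2.
A = [[0,1],[-13,-4]]; det(A-λI) = λ^2 + 4λ + 13.
Eigenvalues λ = -2 ± 3i.

y(t) = K_1e^(-2t)cos(3t) + K_2e^(-2t)sin(3t)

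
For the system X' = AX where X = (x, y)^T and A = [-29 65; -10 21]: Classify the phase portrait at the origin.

stable spiral

A = [[-29,65],[-10,21]]; det(A-λI) = λ^2 + 8λ + 41.
λ = -4 ± 5i: negative real part.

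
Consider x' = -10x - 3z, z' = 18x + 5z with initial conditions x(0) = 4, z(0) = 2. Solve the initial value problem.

Coefficient matrix A = [[-10, -3], [18, 5]].
Characteristic polynomial det(A - λI) = λ^2 + 5λ + 4 = 0.
Eigenvalues λ = -1, -4.
For λ=-1: (A-λI) row 1 is [-9, -3], so an eigenvector is (-1, 3).
For λ=-4: (A-λI) row 1 is [-6, -3], so an eigenvector is (1, -2).
General solution: c_1e^(-t)(-1,3) + c_2e^(-4t)(1,-2).
Applying x(0)=4, z(0)=2 gives c_1=10, c_2=14.

x(t) = -10e^(-t) + 14e^(-4t), z(t) = 30e^(-t) - 28e^(-4t)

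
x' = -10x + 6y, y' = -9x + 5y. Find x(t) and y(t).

Coefficient matrix A = [[-10, 6], [-9, 5]].
Characteristic polynomial det(A - λI) = λ^2 + 5λ + 4 = 0.
Eigenvalues λ = -4, -1.
For λ=-4: (A-λI) row 1 is [-6, 6], so an eigenvector is (-1, -1).
For λ=-1: (A-λI) row 1 is [-9, 6], so an eigenvector is (2, 3).
General solution: c_1e^(-4t)(-1,-1) + c_2e^(-t)(2,3).

x(t) = -c_1e^(-4t) + 2c_2e^(-t), y(t) = -c_1e^(-4t) + 3c_2e^(-t)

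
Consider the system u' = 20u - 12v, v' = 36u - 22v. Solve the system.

u(t) = -2C_1e^(2t) - C_2e^(-4t), v(t) = -3C_1e^(2t) - 2C_2e^(-4t)

Coefficient matrix A = [[20, -12], [36, -22]].
Characteristic polynomial det(A - λI) = λ^2 + 2λ - 8 = 0.
Eigenvalues λ = 2, -4.
For λ=2: (A-λI) row 1 is [18, -12], so an eigenvector is (-2, -3).
For λ=-4: (A-λI) row 1 is [24, -12], so an eigenvector is (-1, -2).
General solution: C_1e^(2t)(-2,-3) + C_2e^(-4t)(-1,-2).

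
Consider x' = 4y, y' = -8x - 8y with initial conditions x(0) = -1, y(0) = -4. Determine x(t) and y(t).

Coefficient matrix A = [[0, 4], [-8, -8]].
Characteristic polynomial det(A - λI) = λ^2 + 8λ + 32 = 0.
Eigenvalues λ = -4 ± 4i (complex conjugate pair).
For λ=-4+4i: an eigenvector is (-1,1) - i(0,1) = (-1, 1 - i).
A real fundamental pair from Re and Im of e^((-4+4i)t)v: X_1 = e^(-4t)(cos(4t)·(-1,1) + sin(4t)·(0,1)), X_2 = e^(-4t)(sin(4t)·(-1,1) - cos(4t)·(0,1)).
General solution: c_1X_1 + c_2X_2.
Applying x(0)=-1, y(0)=-4 gives c_1=1, c_2=5.

x(t) = -5e^(-4t)sin(4t) - e^(-4t)cos(4t), y(t) = 6e^(-4t)sin(4t) - 4e^(-4t)cos(4t)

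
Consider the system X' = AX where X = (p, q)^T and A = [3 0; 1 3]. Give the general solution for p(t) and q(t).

Coefficient matrix A = [[3, 0], [1, 3]].
Characteristic polynomial det(A - λI) = λ^2 - 6λ + 9 = 0.
Single eigenvalue λ = 3 with algebraic multiplicity 2.
Eigenvector v = (0,1); generalized eigenvector w with (A-λI)w=v is (1,-3).
General solution: e^(3t)[c_1·v + c_2·(t·v + w)].

p(t) = c_2e^(3t), q(t) = c_1e^(3t) + c_2te^(3t) - 3c_2e^(3t)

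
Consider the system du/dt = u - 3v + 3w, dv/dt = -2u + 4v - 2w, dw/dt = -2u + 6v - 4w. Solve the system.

Coefficient matrix A = [[1, -3, 3], [-2, 4, -2], [-2, 6, -4]].
det(A - λI) = 0 gives eigenvalues λ = 1, 2, -2.
For λ=1: eigenvector (1,2,2).
For λ=2: eigenvector (0,1,1).
For λ=-2: eigenvector (-1,0,1).
General solution: K_1e^(t)(1,2,2) + K_2e^(2t)(0,1,1) + K_3e^(-2t)(-1,0,1).

u(t) = K_1e^(t) - K_3e^(-2t), v(t) = 2K_1e^(t) + K_2e^(2t), w(t) = 2K_1e^(t) + K_2e^(2t) + K_3e^(-2t)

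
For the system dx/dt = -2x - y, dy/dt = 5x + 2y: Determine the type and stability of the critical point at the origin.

center

A = [[-2,-1],[5,2]]; det(A-λI) = λ^2 + 1.
λ = 0 ± i: zero real part.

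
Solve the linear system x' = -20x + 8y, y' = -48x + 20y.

x(t) = -K_1e^(4t) + K_2e^(-4t), y(t) = -3K_1e^(4t) + 2K_2e^(-4t)

Coefficient matrix A = [[-20, 8], [-48, 20]].
Characteristic polynomial det(A - λI) = λ^2 - 16 = 0.
Eigenvalues λ = 4, -4.
For λ=4: (A-λI) row 1 is [-24, 8], so an eigenvector is (-1, -3).
For λ=-4: (A-λI) row 1 is [-16, 8], so an eigenvector is (1, 2).
General solution: K_1e^(4t)(-1,-3) + K_2e^(-4t)(1,2).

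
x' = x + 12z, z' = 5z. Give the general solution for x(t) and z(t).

Coefficient matrix A = [[1, 12], [0, 5]].
Characteristic polynomial det(A - λI) = λ^2 - 6λ + 5 = 0.
Eigenvalues λ = 5, 1.
For λ=5: (A-λI) row 1 is [-4, 12], so an eigenvector is (3, 1).
For λ=1: (A-λI) row 1 is [0, 12], so an eigenvector is (1, 0).
General solution: K_1e^(5t)(3,1) + K_2e^(t)(1,0).

x(t) = 3K_1e^(5t) + K_2e^(t), z(t) = K_1e^(5t)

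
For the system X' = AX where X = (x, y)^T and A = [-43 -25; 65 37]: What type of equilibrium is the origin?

stable spiral

A = [[-43,-25],[65,37]]; det(A-λI) = λ^2 + 6λ + 34.
λ = -3 ± 5i: negative real part.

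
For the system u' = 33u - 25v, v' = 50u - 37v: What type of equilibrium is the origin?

A = [[33,-25],[50,-37]]; det(A-λI) = λ^2 + 4λ + 29.
λ = -2 ± 5i: negative real part.

stable spiral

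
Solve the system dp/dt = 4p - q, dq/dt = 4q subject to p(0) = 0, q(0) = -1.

Coefficient matrix A = [[4, -1], [0, 4]].
Characteristic polynomial det(A - λI) = λ^2 - 8λ + 16 = 0.
Single eigenvalue λ = 4 with algebraic multiplicity 2.
Eigenvector v = (-1,0); generalized eigenvector w with (A-λI)w=v is (1,1).
General solution: e^(4t)[K_1·v + K_2·(t·v + w)].
Applying p(0)=0, q(0)=-1 gives K_1=-1, K_2=-1.

p(t) = te^(4t), q(t) = -e^(4t)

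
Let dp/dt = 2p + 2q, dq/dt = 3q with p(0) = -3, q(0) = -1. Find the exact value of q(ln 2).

A = [[2,2],[0,3]]; eigenvalues λ = 3, 2.
Eigenvectors: (-2,-1) for λ=3, (1,0) for λ=2.
From the initial condition, c_1 = 1, c_2 = -1.
q(ln 2) = (1)(2^3)(-1) + (-1)(2^2)(0) = -8.

-8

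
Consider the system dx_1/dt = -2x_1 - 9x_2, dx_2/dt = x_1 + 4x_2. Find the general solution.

Coefficient matrix A = [[-2, -9], [1, 4]].
Characteristic polynomial det(A - λI) = λ^2 - 2λ + 1 = 0.
Single eigenvalue λ = 1 with algebraic multiplicity 2.
Eigenvector v = (3,-1); generalized eigenvector w with (A-λI)w=v is (2,-1).
General solution: e^(t)[C_1·v + C_2·(t·v + w)].

x_1(t) = 3C_1e^(t) + 3C_2te^(t) + 2C_2e^(t), x_2(t) = -C_1e^(t) - C_2te^(t) - C_2e^(t)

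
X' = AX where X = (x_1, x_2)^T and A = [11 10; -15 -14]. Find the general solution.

x_1(t) = c_1e^(t) + 2c_2e^(-4t), x_2(t) = -c_1e^(t) - 3c_2e^(-4t)

Coefficient matrix A = [[11, 10], [-15, -14]].
Characteristic polynomial det(A - λI) = λ^2 + 3λ - 4 = 0.
Eigenvalues λ = 1, -4.
For λ=1: (A-λI) row 1 is [10, 10], so an eigenvector is (1, -1).
For λ=-4: (A-λI) row 1 is [15, 10], so an eigenvector is (2, -3).
General solution: c_1e^(t)(1,-1) + c_2e^(-4t)(2,-3).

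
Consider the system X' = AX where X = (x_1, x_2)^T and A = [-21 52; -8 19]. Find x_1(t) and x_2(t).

Coefficient matrix A = [[-21, 52], [-8, 19]].
Characteristic polynomial det(A - λI) = λ^2 + 2λ + 17 = 0.
Eigenvalues λ = -1 ± 4i (complex conjugate pair).
For λ=-1+4i: an eigenvector is (2,1) - i(3,1) = (2 - 3i, 1 - i).
A real fundamental pair from Re and Im of e^((-1+4i)t)v: X_1 = e^(-t)(cos(4t)·(2,1) + sin(4t)·(3,1)), X_2 = e^(-t)(sin(4t)·(2,1) - cos(4t)·(3,1)).
General solution: c_1X_1 + c_2X_2.

x_1(t) = 3c_1e^(-t)sin(4t) + 2c_1e^(-t)cos(4t) + 2c_2e^(-t)sin(4t) - 3c_2e^(-t)cos(4t), x_2(t) = c_1e^(-t)sin(4t) + c_1e^(-t)cos(4t) + c_2e^(-t)sin(4t) - c_2e^(-t)cos(4t)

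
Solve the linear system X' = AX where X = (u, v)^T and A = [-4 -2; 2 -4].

u(t) = -C_1e^(-4t)sin(2t) + C_2e^(-4t)cos(2t), v(t) = C_1e^(-4t)cos(2t) + C_2e^(-4t)sin(2t)

Coefficient matrix A = [[-4, -2], [2, -4]].
Characteristic polynomial det(A - λI) = λ^2 + 8λ + 20 = 0.
Eigenvalues λ = -4 ± 2i (complex conjugate pair).
For λ=-4+2i: an eigenvector is (0,1) - i(-1,0) = (0 + i, 1).
A real fundamental pair from Re and Im of e^((-4+2i)t)v: X_1 = e^(-4t)(cos(2t)·(0,1) + sin(2t)·(-1,0)), X_2 = e^(-4t)(sin(2t)·(0,1) - cos(2t)·(-1,0)).
General solution: C_1X_1 + C_2X_2.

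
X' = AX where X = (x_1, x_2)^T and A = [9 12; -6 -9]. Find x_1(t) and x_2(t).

x_1(t) = -C_1e^(-3t) - 2C_2e^(3t), x_2(t) = C_1e^(-3t) + C_2e^(3t)

Coefficient matrix A = [[9, 12], [-6, -9]].
Characteristic polynomial det(A - λI) = λ^2 - 9 = 0.
Eigenvalues λ = -3, 3.
For λ=-3: (A-λI) row 1 is [12, 12], so an eigenvector is (-1, 1).
For λ=3: (A-λI) row 1 is [6, 12], so an eigenvector is (-2, 1).
General solution: C_1e^(-3t)(-1,1) + C_2e^(3t)(-2,1).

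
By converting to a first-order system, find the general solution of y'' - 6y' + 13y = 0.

y(t) = C_1e^(3t)cos(2t) + C_2e^(3t)sin(2t)

Let x_1 = y, x_2 = y'. Then x_1' = x_2 and x_2' = -13x_1 + 6x_2.
A = [[0,1],[-13,6]]; det(A-λI) = λ^2 - 6λ + 13.
Eigenvalues λ = 3 ± 2i.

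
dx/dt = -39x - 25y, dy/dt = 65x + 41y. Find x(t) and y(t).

Coefficient matrix A = [[-39, -25], [65, 41]].
Characteristic polynomial det(A - λI) = λ^2 - 2λ + 26 = 0.
Eigenvalues λ = 1 ± 5i (complex conjugate pair).
For λ=1+5i: an eigenvector is (1,-2) - i(2,-3) = (1 - 2i, -2 + 3i).
A real fundamental pair from Re and Im of e^((1+5i)t)v: X_1 = e^(t)(cos(5t)·(1,-2) + sin(5t)·(2,-3)), X_2 = e^(t)(sin(5t)·(1,-2) - cos(5t)·(2,-3)).
General solution: K_1X_1 + K_2X_2.

x(t) = 2K_1e^(t)sin(5t) + K_1e^(t)cos(5t) + K_2e^(t)sin(5t) - 2K_2e^(t)cos(5t), y(t) = -3K_1e^(t)sin(5t) - 2K_1e^(t)cos(5t) - 2K_2e^(t)sin(5t) + 3K_2e^(t)cos(5t)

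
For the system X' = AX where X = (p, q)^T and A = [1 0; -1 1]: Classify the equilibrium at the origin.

A = [[1,0],[-1,1]]; det(A-λI) = λ^2 - 2λ + 1.
repeated λ = 1 with a single eigenvector.

unstable improper node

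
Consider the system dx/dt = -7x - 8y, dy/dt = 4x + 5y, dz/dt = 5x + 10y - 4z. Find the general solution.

Coefficient matrix A = [[-7, -8, 0], [4, 5, 0], [5, 10, -4]].
det(A - λI) = 0 gives eigenvalues λ = 1, -4, -3.
For λ=1: eigenvector (-1,1,1).
For λ=-4: eigenvector (0,0,1).
For λ=-3: eigenvector (-2,1,0).
General solution: C_1e^(t)(-1,1,1) + C_2e^(-4t)(0,0,1) + C_3e^(-3t)(-2,1,0).

x(t) = -C_1e^(t) - 2C_3e^(-3t), y(t) = C_1e^(t) + C_3e^(-3t), z(t) = C_1e^(t) + C_2e^(-4t)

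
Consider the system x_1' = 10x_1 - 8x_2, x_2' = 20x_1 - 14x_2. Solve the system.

Coefficient matrix A = [[10, -8], [20, -14]].
Characteristic polynomial det(A - λI) = λ^2 + 4λ + 20 = 0.
Eigenvalues λ = -2 ± 4i (complex conjugate pair).
For λ=-2+4i: an eigenvector is (1,1) - i(1,2) = (1 - i, 1 - 2i).
A real fundamental pair from Re and Im of e^((-2+4i)t)v: X_1 = e^(-2t)(cos(4t)·(1,1) + sin(4t)·(1,2)), X_2 = e^(-2t)(sin(4t)·(1,1) - cos(4t)·(1,2)).
General solution: c_1X_1 + c_2X_2.

x_1(t) = c_1e^(-2t)sin(4t) + c_1e^(-2t)cos(4t) + c_2e^(-2t)sin(4t) - c_2e^(-2t)cos(4t), x_2(t) = 2c_1e^(-2t)sin(4t) + c_1e^(-2t)cos(4t) + c_2e^(-2t)sin(4t) - 2c_2e^(-2t)cos(4t)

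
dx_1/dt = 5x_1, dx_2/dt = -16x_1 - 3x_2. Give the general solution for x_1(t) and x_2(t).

Coefficient matrix A = [[5, 0], [-16, -3]].
Characteristic polynomial det(A - λI) = λ^2 - 2λ - 15 = 0.
Eigenvalues λ = 5, -3.
For λ=5: (A-λI) row 2 is [-16, -8], so an eigenvector is (1, -2).
For λ=-3: (A-λI) row 1 is [8, 0], so an eigenvector is (0, 1).
General solution: C_1e^(5t)(1,-2) + C_2e^(-3t)(0,1).

x_1(t) = C_1e^(5t), x_2(t) = -2C_1e^(5t) + C_2e^(-3t)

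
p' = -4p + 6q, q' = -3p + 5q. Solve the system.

p(t) = -c_1e^(2t) + 2c_2e^(-t), q(t) = -c_1e^(2t) + c_2e^(-t)

Coefficient matrix A = [[-4, 6], [-3, 5]].
Characteristic polynomial det(A - λI) = λ^2 - λ - 2 = 0.
Eigenvalues λ = 2, -1.
For λ=2: (A-λI) row 1 is [-6, 6], so an eigenvector is (-1, -1).
For λ=-1: (A-λI) row 1 is [-3, 6], so an eigenvector is (2, 1).
General solution: c_1e^(2t)(-1,-1) + c_2e^(-t)(2,1).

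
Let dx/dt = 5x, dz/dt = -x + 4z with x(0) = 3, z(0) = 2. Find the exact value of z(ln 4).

-1792

A = [[5,0],[-1,4]]; eigenvalues λ = 4, 5.
Eigenvectors: (0,-1) for λ=4, (1,-1) for λ=5.
From the initial condition, c_1 = -5, c_2 = 3.
z(ln 4) = (-5)(4^4)(-1) + (3)(4^5)(-1) = -1792.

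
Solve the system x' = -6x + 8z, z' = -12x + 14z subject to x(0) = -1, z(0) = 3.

Coefficient matrix A = [[-6, 8], [-12, 14]].
Characteristic polynomial det(A - λI) = λ^2 - 8λ + 12 = 0.
Eigenvalues λ = 2, 6.
For λ=2: (A-λI) row 1 is [-8, 8], so an eigenvector is (-1, -1).
For λ=6: (A-λI) row 1 is [-12, 8], so an eigenvector is (2, 3).
General solution: c_1e^(2t)(-1,-1) + c_2e^(6t)(2,3).
Applying x(0)=-1, z(0)=3 gives c_1=9, c_2=4.

x(t) = 8e^(6t) - 9e^(2t), z(t) = 12e^(6t) - 9e^(2t)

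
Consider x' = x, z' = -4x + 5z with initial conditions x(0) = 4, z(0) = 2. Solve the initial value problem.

Coefficient matrix A = [[1, 0], [-4, 5]].
Characteristic polynomial det(A - λI) = λ^2 - 6λ + 5 = 0.
Eigenvalues λ = 5, 1.
For λ=5: (A-λI) row 1 is [-4, 0], so an eigenvector is (0, 1).
For λ=1: (A-λI) row 2 is [-4, 4], so an eigenvector is (-1, -1).
General solution: C_1e^(5t)(0,1) + C_2e^(t)(-1,-1).
Applying x(0)=4, z(0)=2 gives C_1=-2, C_2=-4.

x(t) = 4e^(t), z(t) = -2e^(5t) + 4e^(t)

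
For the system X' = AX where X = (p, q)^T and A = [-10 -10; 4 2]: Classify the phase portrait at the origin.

A = [[-10,-10],[4,2]]; det(A-λI) = λ^2 + 8λ + 20.
λ = -4 ± 2i: negative real part.

stable spiral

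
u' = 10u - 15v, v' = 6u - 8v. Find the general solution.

u(t) = -c_1e^(t)sin(3t) - 2c_1e^(t)cos(3t) - 2c_2e^(t)sin(3t) + c_2e^(t)cos(3t), v(t) = -c_1e^(t)sin(3t) - c_1e^(t)cos(3t) - c_2e^(t)sin(3t) + c_2e^(t)cos(3t)

Coefficient matrix A = [[10, -15], [6, -8]].
Characteristic polynomial det(A - λI) = λ^2 - 2λ + 10 = 0.
Eigenvalues λ = 1 ± 3i (complex conjugate pair).
For λ=1+3i: an eigenvector is (-2,-1) - i(-1,-1) = (-2 + i, -1 + i).
A real fundamental pair from Re and Im of e^((1+3i)t)v: X_1 = e^(t)(cos(3t)·(-2,-1) + sin(3t)·(-1,-1)), X_2 = e^(t)(sin(3t)·(-2,-1) - cos(3t)·(-1,-1)).
General solution: c_1X_1 + c_2X_2.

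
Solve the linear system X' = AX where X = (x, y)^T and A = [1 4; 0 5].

Coefficient matrix A = [[1, 4], [0, 5]].
Characteristic polynomial det(A - λI) = λ^2 - 6λ + 5 = 0.
Eigenvalues λ = 1, 5.
For λ=1: (A-λI) row 1 is [0, 4], so an eigenvector is (1, 0).
For λ=5: (A-λI) row 1 is [-4, 4], so an eigenvector is (-1, -1).
General solution: K_1e^(t)(1,0) + K_2e^(5t)(-1,-1).

x(t) = K_1e^(t) - K_2e^(5t), y(t) = -K_2e^(5t)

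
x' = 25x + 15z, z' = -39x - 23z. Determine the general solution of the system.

Coefficient matrix A = [[25, 15], [-39, -23]].
Characteristic polynomial det(A - λI) = λ^2 - 2λ + 10 = 0.
Eigenvalues λ = 1 ± 3i (complex conjugate pair).
For λ=1+3i: an eigenvector is (-1,2) - i(2,-3) = (-1 - 2i, 2 + 3i).
A real fundamental pair from Re and Im of e^((1+3i)t)v: X_1 = e^(t)(cos(3t)·(-1,2) + sin(3t)·(2,-3)), X_2 = e^(t)(sin(3t)·(-1,2) - cos(3t)·(2,-3)).
General solution: c_1X_1 + c_2X_2.

x(t) = 2c_1e^(t)sin(3t) - c_1e^(t)cos(3t) - c_2e^(t)sin(3t) - 2c_2e^(t)cos(3t), z(t) = -3c_1e^(t)sin(3t) + 2c_1e^(t)cos(3t) + 2c_2e^(t)sin(3t) + 3c_2e^(t)cos(3t)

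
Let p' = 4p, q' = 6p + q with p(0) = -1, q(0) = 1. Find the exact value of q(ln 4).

A = [[4,0],[6,1]]; eigenvalues λ = 4, 1.
Eigenvectors: (1,2) for λ=4, (0,-1) for λ=1.
From the initial condition, c_1 = -1, c_2 = -3.
q(ln 4) = (-1)(4^4)(2) + (-3)(4^1)(-1) = -500.

-500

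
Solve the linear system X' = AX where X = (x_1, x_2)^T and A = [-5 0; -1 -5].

x_1(t) = -K_2e^(-5t), x_2(t) = K_1e^(-5t) + K_2te^(-5t) + 2K_2e^(-5t)

Coefficient matrix A = [[-5, 0], [-1, -5]].
Characteristic polynomial det(A - λI) = λ^2 + 10λ + 25 = 0.
Single eigenvalue λ = -5 with algebraic multiplicity 2.
Eigenvector v = (0,1); generalized eigenvector w with (A-λI)w=v is (-1,2).
General solution: e^(-5t)[K_1·v + K_2·(t·v + w)].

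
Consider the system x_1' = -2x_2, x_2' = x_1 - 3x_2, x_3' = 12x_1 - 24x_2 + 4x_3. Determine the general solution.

x_1(t) = 2c_1e^(-t) + c_3e^(-2t), x_2(t) = c_1e^(-t) + c_3e^(-2t), x_3(t) = c_2e^(4t) + 2c_3e^(-2t)

Coefficient matrix A = [[0, -2, 0], [1, -3, 0], [12, -24, 4]].
det(A - λI) = 0 gives eigenvalues λ = -1, 4, -2.
For λ=-1: eigenvector (2,1,0).
For λ=4: eigenvector (0,0,1).
For λ=-2: eigenvector (1,1,2).
General solution: c_1e^(-t)(2,1,0) + c_2e^(4t)(0,0,1) + c_3e^(-2t)(1,1,2).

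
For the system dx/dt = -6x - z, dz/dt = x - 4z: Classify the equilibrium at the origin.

A = [[-6,-1],[1,-4]]; det(A-λI) = λ^2 + 10λ + 25.
repeated λ = -5 with a single eigenvector.

stable improper node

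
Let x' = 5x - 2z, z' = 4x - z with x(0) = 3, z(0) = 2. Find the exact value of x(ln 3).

A = [[5,-2],[4,-1]]; eigenvalues λ = 3, 1.
Eigenvectors: (-1,-1) for λ=3, (1,2) for λ=1.
From the initial condition, c_1 = -4, c_2 = -1.
x(ln 3) = (-4)(3^3)(-1) + (-1)(3^1)(1) = 105.

105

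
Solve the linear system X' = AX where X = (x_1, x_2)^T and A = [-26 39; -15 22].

x_1(t) = 3c_1e^(-2t)sin(3t) - 2c_1e^(-2t)cos(3t) - 2c_2e^(-2t)sin(3t) - 3c_2e^(-2t)cos(3t), x_2(t) = 2c_1e^(-2t)sin(3t) - c_1e^(-2t)cos(3t) - c_2e^(-2t)sin(3t) - 2c_2e^(-2t)cos(3t)

Coefficient matrix A = [[-26, 39], [-15, 22]].
Characteristic polynomial det(A - λI) = λ^2 + 4λ + 13 = 0.
Eigenvalues λ = -2 ± 3i (complex conjugate pair).
For λ=-2+3i: an eigenvector is (-2,-1) - i(3,2) = (-2 - 3i, -1 - 2i).
A real fundamental pair from Re and Im of e^((-2+3i)t)v: X_1 = e^(-2t)(cos(3t)·(-2,-1) + sin(3t)·(3,2)), X_2 = e^(-2t)(sin(3t)·(-2,-1) - cos(3t)·(3,2)).
General solution: c_1X_1 + c_2X_2.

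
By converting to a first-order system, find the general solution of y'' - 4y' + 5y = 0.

y(t) = C_1e^(2t)cos(t) + C_2e^(2t)sin(t)

Let x_1 = y, x_2 = y'. Then x_1' = x_2 and x_2' = -5x_1 + 4x_2.
A = [[0,1],[-5,4]]; det(A-λI) = λ^2 - 4λ + 5.
Eigenvalues λ = 2 ± i.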